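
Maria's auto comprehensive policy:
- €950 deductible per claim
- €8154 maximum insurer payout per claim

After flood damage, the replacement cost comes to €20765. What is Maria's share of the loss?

Less the €950 deductible: €20765 − €950 = €19815.
Since €19815 > €8154, the payout is capped at €8154.
Out of pocket: €20765 − €8154 = €12611.

€12611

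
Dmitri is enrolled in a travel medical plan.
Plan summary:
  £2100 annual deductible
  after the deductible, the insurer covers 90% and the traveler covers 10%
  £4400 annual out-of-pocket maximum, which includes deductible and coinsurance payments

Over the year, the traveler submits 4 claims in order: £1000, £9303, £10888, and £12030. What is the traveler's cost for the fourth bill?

Claim 1 — £1000: all of it applies to the deductible. Traveler owes £1000 (running OOP £1000).
Claim 2 — £9303: £1100 finishes the deductible; £8203 goes to coinsurance; 10% of £8203 = £820.30. Traveler pays £1920.30; OOP now £2920.30.
Claim 3 — £10888: deductible already satisfied, so traveler's share is 10% × £10888 = £1088.80. Traveler owes £1088.80 (running OOP £4009.10).
Claim 4 — £12030: deductible met; 10% of £12030 = £1203. OOP would hit £5212.10 > £4400, so the cap limits the traveler to £4400 − £4009.10 = £390.90.

£390.90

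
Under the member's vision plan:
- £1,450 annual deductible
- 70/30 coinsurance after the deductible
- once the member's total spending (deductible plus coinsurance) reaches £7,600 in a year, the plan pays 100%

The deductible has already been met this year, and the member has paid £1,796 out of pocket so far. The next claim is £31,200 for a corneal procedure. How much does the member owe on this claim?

With the deductible met, the entire £31,200 is subject to coinsurance.
30% of £31,200 = £9,360 falls to the member.
Adding £9,360 to the £1,796 already spent would give £11,156, which exceeds the £7,600 cap; the member pays just £7,600 − £1,796 = £5,804.

£5,804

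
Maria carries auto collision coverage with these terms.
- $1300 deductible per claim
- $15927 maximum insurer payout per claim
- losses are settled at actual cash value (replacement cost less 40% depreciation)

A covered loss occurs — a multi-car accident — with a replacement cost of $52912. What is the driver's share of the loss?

$36985

At 40% depreciation, ACV = $52912 − $21164.80 = $31747.20.
Less the $1300 deductible: $31747.20 − $1300 = $30447.20.
Since $30447.20 > $15927, the payout is capped at $15927.
The driver bears the rest of the original loss: $52912 − $15927 = $36985.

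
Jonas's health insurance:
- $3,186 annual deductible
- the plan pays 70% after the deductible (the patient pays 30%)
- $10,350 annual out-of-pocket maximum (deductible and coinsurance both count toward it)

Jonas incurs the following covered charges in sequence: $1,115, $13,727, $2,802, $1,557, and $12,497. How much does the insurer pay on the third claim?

$1,961.40

Claim 1 — $1,115: entire amount goes to the deductible. Cost to patient: $1,115. OOP to date $1,115. Plan pays $1,115 − $1,115 = $0.
Claim 2 — $13,727: deductible takes $2,071, $11,656 remains; patient's 30% is $3,496.80. Patient pays $5,567.80; OOP now $6,682.80. Plan pays $13,727 − $5,567.80 = $8,159.20.
Claim 3 — $2,802: deductible met; 30% of $2,802 = $840.60. Patient pays $840.60; OOP now $7,523.40. Insurer: $2,802 − $840.60 = $1,961.40.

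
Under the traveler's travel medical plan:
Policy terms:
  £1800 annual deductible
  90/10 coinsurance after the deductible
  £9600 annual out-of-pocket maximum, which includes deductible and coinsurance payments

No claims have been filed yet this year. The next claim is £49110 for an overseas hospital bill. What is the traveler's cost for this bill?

Deductible not yet touched, so the first £1800 of the bill goes to the deductible.
After the £1800 deductible portion, £49110 − £1800 = £47310 is subject to coinsurance.
10% of £47310 = £4731 falls to the traveler.
So the traveler owes £1800 + £4731 = £6531 before any cap.
Year-to-date out-of-pocket becomes £0 + £6531 = £6531, still under the £9600 maximum, so no cap applies.

£6531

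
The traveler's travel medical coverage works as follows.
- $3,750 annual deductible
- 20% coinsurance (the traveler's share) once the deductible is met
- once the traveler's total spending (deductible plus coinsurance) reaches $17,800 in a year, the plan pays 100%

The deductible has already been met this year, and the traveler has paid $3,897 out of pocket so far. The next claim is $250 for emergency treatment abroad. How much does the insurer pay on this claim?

$200

The deductible is already satisfied, so the full bill goes to coinsurance.
Coinsurance: $250 × 20% = $50.
Year-to-date out-of-pocket becomes $3,897 + $50 = $3,947, still under the $17,800 maximum, so no cap applies.
The insurer covers the remainder: $250 − $50 = $200.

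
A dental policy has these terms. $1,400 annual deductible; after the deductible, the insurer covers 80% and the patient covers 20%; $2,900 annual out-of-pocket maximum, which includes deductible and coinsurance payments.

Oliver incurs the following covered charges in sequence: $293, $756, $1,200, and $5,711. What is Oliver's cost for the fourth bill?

$1,142.20

Claim 1 ($293): all of it applies to the deductible. Cost to patient: $293. OOP to date $293.
Claim 2 ($756): entire amount goes to the deductible. Patient owes $756 (running OOP $1,049).
Claim 3 ($1,200): deductible takes $351, $849 remains; coinsurance $849 × 20% = $169.80. Patient owes $520.80 (running OOP $1,569.80).
Claim 4 ($5,711): deductible already satisfied, so patient's share is 20% × $5,711 = $1,142.20. Patient pays $1,142.20; OOP now $2,712.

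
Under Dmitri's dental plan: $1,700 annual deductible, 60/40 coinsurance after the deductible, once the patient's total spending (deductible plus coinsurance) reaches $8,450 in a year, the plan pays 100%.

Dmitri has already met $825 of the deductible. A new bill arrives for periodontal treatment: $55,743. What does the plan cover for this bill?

$48,118

$825 of the $1,700 deductible is already met, leaving $875.
That leaves $55,743 − $875 = $54,868 for coinsurance.
Coinsurance: $54,868 × 40% = $21,947.20.
That puts the patient's cost at $875 + $21,947.20 = $22,822.20 before any cap.
Adding $22,822.20 to the $825 already spent would give $23,647.20, which exceeds the $8,450 cap; the patient pays just $8,450 − $825 = $7,625.
The insurer covers the remainder: $55,743 − $7,625 = $48,118.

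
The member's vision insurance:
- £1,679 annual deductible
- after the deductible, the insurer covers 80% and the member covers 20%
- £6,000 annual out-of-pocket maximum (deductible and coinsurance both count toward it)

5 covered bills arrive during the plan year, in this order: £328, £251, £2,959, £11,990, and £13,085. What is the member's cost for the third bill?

£1,471.80

Claim 1 — £328: fully absorbed by the deductible. Member pays £328; OOP now £328.
Claim 2 — £251: all of it applies to the deductible. Cost to member: £251. OOP to date £579.
Claim 3 — £2,959: deductible takes £1,100, £1,859 remains; member's 20% is £371.80. Cost to member: £1,471.80. OOP to date £2,050.80.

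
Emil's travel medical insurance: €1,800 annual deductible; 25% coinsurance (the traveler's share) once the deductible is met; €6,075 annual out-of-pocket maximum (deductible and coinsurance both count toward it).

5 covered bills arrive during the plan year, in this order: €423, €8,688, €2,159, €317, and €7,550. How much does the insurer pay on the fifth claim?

Claim 1 — €423: entire amount goes to the deductible. Cost to traveler: €423. OOP to date €423. Insurer: €423 − €423 = €0.
Claim 2 — €8,688: €1,377 to deductible, leaving €7,311; coinsurance €7,311 × 25% = €1,827.75. Traveler owes €3,204.75 (running OOP €3,627.75). Insurer: €8,688 − €3,204.75 = €5,483.25.
Claim 3 — €2,159: deductible met; 25% of €2,159 = €539.75. Cost to traveler: €539.75. OOP to date €4,167.50. Plan pays €2,159 − €539.75 = €1,619.25.
Claim 4 — €317: deductible met; 25% of €317 = €79.25. Cost to traveler: €79.25. OOP to date €4,246.75. Insurer: €317 − €79.25 = €237.75.
Claim 5 — €7,550: deductible met; 25% of €7,550 = €1,887.50. Adding that to €4,246.75 gives €6,134.25, past the €6,075 cap; traveler pays only €6,075 − €4,246.75 = €1,828.25. Insurer: €7,550 − €1,828.25 = €5,721.75.

€5,721.75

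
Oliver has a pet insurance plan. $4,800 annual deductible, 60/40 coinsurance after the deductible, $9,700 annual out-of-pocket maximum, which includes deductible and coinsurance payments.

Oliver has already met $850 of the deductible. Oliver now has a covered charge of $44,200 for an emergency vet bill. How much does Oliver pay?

$8,850

Deductible still to meet: $4,800 − $850 = $3,950.
After the $3,950 deductible portion, $44,200 − $3,950 = $40,250 is subject to coinsurance.
Owner's 40% share of $40,250 is $16,100.
Owner responsibility before any cap: $3,950 + $16,100 = $20,050.
That would bring total out-of-pocket to $20,900, past the $9,700 cap. The owner is capped at $9,700 − $850 = $8,850 on this claim.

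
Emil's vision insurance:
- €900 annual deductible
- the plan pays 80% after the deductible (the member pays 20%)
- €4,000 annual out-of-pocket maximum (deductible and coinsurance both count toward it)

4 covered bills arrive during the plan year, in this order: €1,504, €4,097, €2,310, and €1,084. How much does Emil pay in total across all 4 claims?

€2,519

Bill 1, €1,504: €900 finishes the deductible; €604 goes to coinsurance; 20% of €604 = €120.80. Cost to member: €1,020.80. OOP to date €1,020.80.
Bill 2, €4,097: deductible met; 20% of €4,097 = €819.40. Member owes €819.40 (running OOP €1,840.20).
Bill 3, €2,310: deductible met; 20% of €2,310 = €462. Cost to member: €462. OOP to date €2,302.20.
Bill 4, €1,084: 20% coinsurance on €1,084 = €216.80. Cost to member: €216.80. OOP to date €2,519.
Total paid by the member: €1,020.80 + €819.40 + €462 + €216.80 = €2,519.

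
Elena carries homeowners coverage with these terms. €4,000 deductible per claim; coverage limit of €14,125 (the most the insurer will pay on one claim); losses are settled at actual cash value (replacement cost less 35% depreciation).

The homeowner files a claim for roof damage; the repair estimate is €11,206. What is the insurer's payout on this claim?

Actual cash value after 35% depreciation: €11,206 × 65% = €7,283.90.
Subtract the deductible: €7,283.90 − €4,000 = €3,283.90.
That's under the €14,125 cap, so the insurer reimburses the full €3,283.90.

€3,283.90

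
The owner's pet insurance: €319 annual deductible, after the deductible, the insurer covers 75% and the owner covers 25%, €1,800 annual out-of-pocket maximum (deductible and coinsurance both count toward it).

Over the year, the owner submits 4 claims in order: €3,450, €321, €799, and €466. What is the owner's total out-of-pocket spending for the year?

Bill 1, €3,450: €319 finishes the deductible; €3,131 goes to coinsurance; 25% of €3,131 = €782.75. Owner owes €1,101.75 (running OOP €1,101.75).
Bill 2, €321: 25% coinsurance on €321 = €80.25. Cost to owner: €80.25. OOP to date €1,182.
Bill 3, €799: deductible met; 25% of €799 = €199.75. Owner pays €199.75; OOP now €1,381.75.
Bill 4, €466: 25% coinsurance on €466 = €116.50. Owner pays €116.50; OOP now €1,498.25.
Summing the owner's payments: €1,101.75 + €80.25 + €199.75 + €116.50 = €1,498.25.

€1,498.25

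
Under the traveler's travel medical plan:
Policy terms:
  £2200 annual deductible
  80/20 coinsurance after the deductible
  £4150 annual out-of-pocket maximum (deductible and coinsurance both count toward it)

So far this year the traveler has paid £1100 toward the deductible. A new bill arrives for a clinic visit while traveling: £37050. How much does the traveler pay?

Deductible still to meet: £2200 − £1100 = £1100.
That leaves £37050 − £1100 = £35950 for coinsurance.
20% of £35950 = £7190 falls to the traveler.
That puts the traveler's cost at £1100 + £7190 = £8290 before any cap.
Adding £8290 to the £1100 already spent would give £9390, which exceeds the £4150 cap; the traveler pays just £4150 − £1100 = £3050.

£3050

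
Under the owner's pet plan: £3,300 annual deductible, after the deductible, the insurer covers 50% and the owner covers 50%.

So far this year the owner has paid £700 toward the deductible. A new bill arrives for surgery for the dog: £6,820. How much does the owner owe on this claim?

£4,710

Deductible still to meet: £3,300 − £700 = £2,600.
That leaves £6,820 − £2,600 = £4,220 for coinsurance.
Owner's 50% share of £4,220 is £2,110.
Owner responsibility: £2,600 + £2,110 = £4,710.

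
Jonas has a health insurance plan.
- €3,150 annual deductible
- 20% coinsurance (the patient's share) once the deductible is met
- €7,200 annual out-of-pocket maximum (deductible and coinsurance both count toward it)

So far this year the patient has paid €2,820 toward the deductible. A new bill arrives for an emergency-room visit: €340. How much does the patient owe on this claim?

Remaining deductible: €3,150 − €2,820 = €330.
After the €330 deductible portion, €340 − €330 = €10 is subject to coinsurance.
20% of €10 = €2 falls to the patient.
Patient responsibility before any cap: €330 + €2 = €332.
Year-to-date out-of-pocket becomes €2,820 + €332 = €3,152, still under the €7,200 maximum, so no cap applies.

€332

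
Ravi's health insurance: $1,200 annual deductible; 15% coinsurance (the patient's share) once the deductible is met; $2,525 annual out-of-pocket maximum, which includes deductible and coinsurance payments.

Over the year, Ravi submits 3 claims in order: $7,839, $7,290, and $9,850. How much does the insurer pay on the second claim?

#1 ($7,839): deductible takes $1,200, $6,639 remains; coinsurance $6,639 × 15% = $995.85. Cost to patient: $2,195.85. OOP to date $2,195.85. Plan pays $7,839 − $2,195.85 = $5,643.15.
#2 ($7,290): 15% coinsurance on $7,290 = $1,093.50. That would push OOP to $3,289.35, over the $2,525 cap, so patient pays $2,525 − $2,195.85 = $329.15. Plan pays $7,290 − $329.15 = $6,960.85.

$6,960.85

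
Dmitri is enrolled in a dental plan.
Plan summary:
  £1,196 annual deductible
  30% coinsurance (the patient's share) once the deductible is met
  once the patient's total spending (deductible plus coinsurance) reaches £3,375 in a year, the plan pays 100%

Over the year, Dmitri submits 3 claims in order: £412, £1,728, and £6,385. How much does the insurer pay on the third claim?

£4,489.20

Bill 1, £412: fully absorbed by the deductible. Patient owes £412 (running OOP £412). Plan pays £412 − £412 = £0.
Bill 2, £1,728: £784 finishes the deductible; £944 goes to coinsurance; coinsurance £944 × 30% = £283.20. Cost to patient: £1,067.20. OOP to date £1,479.20. Plan pays £1,728 − £1,067.20 = £660.80.
Bill 3, £6,385: deductible already satisfied, so patient's share is 30% × £6,385 = £1,915.50. Adding that to £1,479.20 gives £3,394.70, past the £3,375 cap; patient pays only £3,375 − £1,479.20 = £1,895.80. Insurer: £6,385 − £1,895.80 = £4,489.20.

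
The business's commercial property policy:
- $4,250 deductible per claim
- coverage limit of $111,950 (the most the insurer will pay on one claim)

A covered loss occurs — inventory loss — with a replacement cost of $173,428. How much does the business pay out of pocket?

After the deductible, $173,428 − $4,250 = $169,178 remains.
The $111,950 per-incident cap binds; insurer pays $111,950.
Business's share is the uncovered remainder: $173,428 − $111,950 = $61,478.

$61,478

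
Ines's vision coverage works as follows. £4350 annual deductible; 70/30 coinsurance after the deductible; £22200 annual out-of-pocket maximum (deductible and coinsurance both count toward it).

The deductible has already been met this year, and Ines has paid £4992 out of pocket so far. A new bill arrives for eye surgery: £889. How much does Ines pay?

The deductible is already satisfied, so the full bill goes to coinsurance.
30% of £889 = £266.70 falls to the member.
Cumulative spending £4992 + £266.70 = £5258.70 stays under the £22200 maximum.

£266.70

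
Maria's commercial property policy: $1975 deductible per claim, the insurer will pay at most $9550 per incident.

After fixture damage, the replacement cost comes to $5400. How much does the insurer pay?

$3425

Subtract the deductible: $5400 − $1975 = $3425.
$3425 ≤ $9550, so the limit doesn't bind; insurer pays $3425.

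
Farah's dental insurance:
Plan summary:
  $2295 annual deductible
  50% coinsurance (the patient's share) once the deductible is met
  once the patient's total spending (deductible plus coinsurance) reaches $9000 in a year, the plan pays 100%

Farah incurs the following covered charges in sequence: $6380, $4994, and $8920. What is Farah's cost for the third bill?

$2165.50

Claim 1 ($6380): $2295 finishes the deductible; $4085 goes to coinsurance; 50% of $4085 = $2042.50. Patient owes $4337.50 (running OOP $4337.50).
Claim 2 ($4994): deductible met; 50% of $4994 = $2497. Cost to patient: $2497. OOP to date $6834.50.
Claim 3 ($8920): deductible met; 50% of $8920 = $4460. OOP would hit $11294.50 > $9000, so the cap limits the patient to $9000 − $6834.50 = $2165.50.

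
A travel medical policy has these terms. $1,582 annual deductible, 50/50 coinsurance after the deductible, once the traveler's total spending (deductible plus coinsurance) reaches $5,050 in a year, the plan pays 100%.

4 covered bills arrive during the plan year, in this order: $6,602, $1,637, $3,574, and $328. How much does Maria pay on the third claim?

Claim 1 ($6,602): deductible takes $1,582, $5,020 remains; coinsurance $5,020 × 50% = $2,510. Traveler pays $4,092; OOP now $4,092.
Claim 2 ($1,637): deductible already satisfied, so traveler's share is 50% × $1,637 = $818.50. Traveler owes $818.50 (running OOP $4,910.50).
Claim 3 ($3,574): 50% coinsurance on $3,574 = $1,787. OOP would hit $6,697.50 > $5,050, so the cap limits the traveler to $5,050 − $4,910.50 = $139.50.

$139.50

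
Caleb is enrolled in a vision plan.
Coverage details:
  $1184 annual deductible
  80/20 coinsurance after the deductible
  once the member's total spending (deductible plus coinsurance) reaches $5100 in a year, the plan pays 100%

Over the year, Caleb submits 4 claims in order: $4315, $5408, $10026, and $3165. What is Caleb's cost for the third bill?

#1 ($4315): deductible takes $1184, $3131 remains; member's 20% is $626.20. Cost to member: $1810.20. OOP to date $1810.20.
#2 ($5408): deductible met; 20% of $5408 = $1081.60. Member owes $1081.60 (running OOP $2891.80).
#3 ($10026): 20% coinsurance on $10026 = $2005.20. Cost to member: $2005.20. OOP to date $4897.

$2005.20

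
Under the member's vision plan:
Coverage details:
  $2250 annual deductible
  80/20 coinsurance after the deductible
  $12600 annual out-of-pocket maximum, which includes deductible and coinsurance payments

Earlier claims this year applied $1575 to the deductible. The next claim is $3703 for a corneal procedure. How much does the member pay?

Deductible still to meet: $2250 − $1575 = $675.
The remaining $3028 (= $3703 − $675) moves to coinsurance.
Coinsurance: $3028 × 20% = $605.60.
So the member owes $675 + $605.60 = $1280.60 before any cap.
Year-to-date out-of-pocket becomes $1575 + $1280.60 = $2855.60, still under the $12600 maximum, so no cap applies.

$1280.60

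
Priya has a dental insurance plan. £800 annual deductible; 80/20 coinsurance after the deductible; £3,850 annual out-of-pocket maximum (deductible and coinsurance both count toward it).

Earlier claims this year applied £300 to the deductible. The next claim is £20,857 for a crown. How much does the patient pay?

£300 of the £800 deductible is already met, leaving £500.
That leaves £20,857 − £500 = £20,357 for coinsurance.
20% of £20,357 = £4,071.40 falls to the patient.
Patient responsibility before any cap: £500 + £4,071.40 = £4,571.40.
Year-to-date out-of-pocket would reach £300 + £4,571.40 = £4,871.40, above the £3,850 maximum, so the patient pays only £3,850 − £300 = £3,550.

£3,550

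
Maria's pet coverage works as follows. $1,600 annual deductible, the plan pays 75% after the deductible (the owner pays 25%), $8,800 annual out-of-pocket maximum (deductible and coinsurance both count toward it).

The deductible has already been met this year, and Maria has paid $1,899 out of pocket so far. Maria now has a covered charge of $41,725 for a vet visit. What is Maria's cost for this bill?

With the deductible met, the entire $41,725 is subject to coinsurance.
25% of $41,725 = $10,431.25 falls to the owner.
Year-to-date out-of-pocket would reach $1,899 + $10,431.25 = $12,330.25, above the $8,800 maximum, so the owner pays only $8,800 − $1,899 = $6,901.

$6,901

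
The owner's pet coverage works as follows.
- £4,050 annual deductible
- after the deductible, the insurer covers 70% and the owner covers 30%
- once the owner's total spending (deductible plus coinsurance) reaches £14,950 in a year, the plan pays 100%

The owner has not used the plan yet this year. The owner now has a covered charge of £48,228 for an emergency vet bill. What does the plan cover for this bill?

£33,278

Nothing has been paid toward the £4,050 deductible, so the first £4,050 of this charge is applied there.
The remaining £44,178 (= £48,228 − £4,050) moves to coinsurance.
Owner's 30% share of £44,178 is £13,253.40.
Owner responsibility before any cap: £4,050 + £13,253.40 = £17,303.40.
Year-to-date out-of-pocket would reach £0 + £17,303.40 = £17,303.40, above the £14,950 maximum, so the owner pays only £14,950 − £0 = £14,950.
The plan picks up £48,228 − £14,950 = £33,278.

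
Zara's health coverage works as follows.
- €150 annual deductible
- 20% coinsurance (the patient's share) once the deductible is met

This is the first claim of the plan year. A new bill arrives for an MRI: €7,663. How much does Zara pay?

Nothing has been paid toward the €150 deductible, so the first €150 of this charge is applied there.
The remaining €7,513 (= €7,663 − €150) moves to coinsurance.
Patient's 20% share of €7,513 is €1,502.60.
That puts the patient's cost at €150 + €1,502.60 = €1,652.60.

€1,652.60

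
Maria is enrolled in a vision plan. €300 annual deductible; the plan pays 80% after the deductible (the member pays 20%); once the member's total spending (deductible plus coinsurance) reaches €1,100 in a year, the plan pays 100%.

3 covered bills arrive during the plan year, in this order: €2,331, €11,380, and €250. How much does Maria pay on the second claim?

€393.80

Claim 1 (€2,331): €300 to deductible, leaving €2,031; member's 20% is €406.20. Cost to member: €706.20. OOP to date €706.20.
Claim 2 (€11,380): deductible already satisfied, so member's share is 20% × €11,380 = €2,276. Adding that to €706.20 gives €2,982.20, past the €1,100 cap; member pays only €1,100 − €706.20 = €393.80.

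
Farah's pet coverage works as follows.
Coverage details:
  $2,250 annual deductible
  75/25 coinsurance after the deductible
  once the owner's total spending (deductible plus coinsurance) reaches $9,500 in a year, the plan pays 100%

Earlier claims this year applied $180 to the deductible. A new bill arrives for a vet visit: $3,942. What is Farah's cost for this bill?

$2,538

Deductible still to meet: $2,250 − $180 = $2,070.
That leaves $3,942 − $2,070 = $1,872 for coinsurance.
Owner's 25% share of $1,872 is $468.
That puts the owner's cost at $2,070 + $468 = $2,538 before any cap.
Year-to-date out-of-pocket becomes $180 + $2,538 = $2,718, still under the $9,500 maximum, so no cap applies.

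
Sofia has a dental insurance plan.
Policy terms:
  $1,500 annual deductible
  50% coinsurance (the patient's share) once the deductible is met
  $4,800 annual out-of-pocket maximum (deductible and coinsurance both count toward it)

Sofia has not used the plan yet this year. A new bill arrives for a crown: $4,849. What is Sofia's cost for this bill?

$3,174.50

Nothing has been paid toward the $1,500 deductible, so the first $1,500 of this charge is applied there.
After the $1,500 deductible portion, $4,849 − $1,500 = $3,349 is subject to coinsurance.
Patient's 50% share of $3,349 is $1,674.50.
Patient responsibility before any cap: $1,500 + $1,674.50 = $3,174.50.
Total out-of-pocket so far would be $0 + $3,174.50 = $3,174.50, below the $4,800 cap — no reduction.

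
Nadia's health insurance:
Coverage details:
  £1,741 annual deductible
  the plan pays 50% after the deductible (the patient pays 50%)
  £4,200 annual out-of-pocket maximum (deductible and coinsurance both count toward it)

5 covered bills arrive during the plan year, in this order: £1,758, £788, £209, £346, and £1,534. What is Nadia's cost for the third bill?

#1 (£1,758): deductible takes £1,741, £17 remains; 50% of £17 = £8.50. Patient pays £1,749.50; OOP now £1,749.50.
#2 (£788): deductible met; 50% of £788 = £394. Cost to patient: £394. OOP to date £2,143.50.
#3 (£209): 50% coinsurance on £209 = £104.50. Patient pays £104.50; OOP now £2,248.

£104.50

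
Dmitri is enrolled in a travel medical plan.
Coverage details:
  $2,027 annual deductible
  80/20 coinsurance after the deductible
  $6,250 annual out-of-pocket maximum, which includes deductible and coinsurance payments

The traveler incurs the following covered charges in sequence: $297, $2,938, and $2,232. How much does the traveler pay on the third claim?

$446.40

Claim 1 — $297: fully absorbed by the deductible. Traveler pays $297; OOP now $297.
Claim 2 — $2,938: deductible takes $1,730, $1,208 remains; coinsurance $1,208 × 20% = $241.60. Traveler owes $1,971.60 (running OOP $2,268.60).
Claim 3 — $2,232: deductible met; 20% of $2,232 = $446.40. Traveler owes $446.40 (running OOP $2,715).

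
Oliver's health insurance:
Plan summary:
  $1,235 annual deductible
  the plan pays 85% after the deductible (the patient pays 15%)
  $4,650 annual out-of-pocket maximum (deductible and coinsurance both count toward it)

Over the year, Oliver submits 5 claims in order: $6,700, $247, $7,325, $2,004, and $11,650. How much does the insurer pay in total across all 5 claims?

Bill 1, $6,700: $1,235 to deductible, leaving $5,465; patient's 15% is $819.75. Patient pays $2,054.75; OOP now $2,054.75. Plan pays $6,700 − $2,054.75 = $4,645.25.
Bill 2, $247: deductible met; 15% of $247 = $37.05. Patient owes $37.05 (running OOP $2,091.80). Plan pays $247 − $37.05 = $209.95.
Bill 3, $7,325: deductible already satisfied, so patient's share is 15% × $7,325 = $1,098.75. Cost to patient: $1,098.75. OOP to date $3,190.55. Insurer: $7,325 − $1,098.75 = $6,226.25.
Bill 4, $2,004: deductible met; 15% of $2,004 = $300.60. Cost to patient: $300.60. OOP to date $3,491.15. Insurer: $2,004 − $300.60 = $1,703.40.
Bill 5, $11,650: deductible met; 15% of $11,650 = $1,747.50. That would push OOP to $5,238.65, over the $4,650 cap, so patient pays $4,650 − $3,491.15 = $1,158.85. Insurer: $11,650 − $1,158.85 = $10,491.15.
Insurer total: $4,645.25 + $209.95 + $6,226.25 + $1,703.40 + $10,491.15 = $23,276.

$23,276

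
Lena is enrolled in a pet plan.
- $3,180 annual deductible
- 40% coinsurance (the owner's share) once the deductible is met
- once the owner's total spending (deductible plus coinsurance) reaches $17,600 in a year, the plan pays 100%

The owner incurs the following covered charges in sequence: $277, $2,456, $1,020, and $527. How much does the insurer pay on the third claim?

$343.80

Claim 1 ($277): all of it applies to the deductible. Cost to owner: $277. OOP to date $277. Plan pays $277 − $277 = $0.
Claim 2 ($2,456): entire amount goes to the deductible. Owner pays $2,456; OOP now $2,733. Insurer: $2,456 − $2,456 = $0.
Claim 3 ($1,020): deductible takes $447, $573 remains; coinsurance $573 × 40% = $229.20. Owner owes $676.20 (running OOP $3,409.20). Plan pays $1,020 − $676.20 = $343.80.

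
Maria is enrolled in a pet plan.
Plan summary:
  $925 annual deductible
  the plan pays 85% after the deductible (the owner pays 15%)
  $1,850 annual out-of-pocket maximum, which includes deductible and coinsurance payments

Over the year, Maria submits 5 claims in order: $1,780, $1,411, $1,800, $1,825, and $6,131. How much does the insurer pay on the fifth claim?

#1 ($1,780): deductible takes $925, $855 remains; coinsurance $855 × 15% = $128.25. Owner pays $1,053.25; OOP now $1,053.25. Plan pays $1,780 − $1,053.25 = $726.75.
#2 ($1,411): deductible met; 15% of $1,411 = $211.65. Owner owes $211.65 (running OOP $1,264.90). Insurer: $1,411 − $211.65 = $1,199.35.
#3 ($1,800): 15% coinsurance on $1,800 = $270. Owner owes $270 (running OOP $1,534.90). Insurer: $1,800 − $270 = $1,530.
#4 ($1,825): deductible already satisfied, so owner's share is 15% × $1,825 = $273.75. Cost to owner: $273.75. OOP to date $1,808.65. Insurer: $1,825 − $273.75 = $1,551.25.
#5 ($6,131): 15% coinsurance on $6,131 = $919.65. Adding that to $1,808.65 gives $2,728.30, past the $1,850 cap; owner pays only $1,850 − $1,808.65 = $41.35. Plan pays $6,131 − $41.35 = $6,089.65.

$6,089.65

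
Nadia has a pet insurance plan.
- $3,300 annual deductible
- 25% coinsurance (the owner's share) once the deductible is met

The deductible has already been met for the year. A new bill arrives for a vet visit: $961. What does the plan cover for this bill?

$720.75

The deductible is already satisfied, so the full bill goes to coinsurance.
Owner's 25% share of $961 is $240.25.
The plan picks up $961 − $240.25 = $720.75.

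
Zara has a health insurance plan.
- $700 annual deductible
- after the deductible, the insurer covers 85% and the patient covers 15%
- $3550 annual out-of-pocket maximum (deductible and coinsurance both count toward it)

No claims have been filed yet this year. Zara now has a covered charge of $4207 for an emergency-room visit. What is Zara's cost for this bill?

$1226.05

Nothing has been paid toward the $700 deductible, so the first $700 of this charge is applied there.
The remaining $3507 (= $4207 − $700) moves to coinsurance.
Coinsurance: $3507 × 15% = $526.05.
Patient responsibility before any cap: $700 + $526.05 = $1226.05.
Total out-of-pocket so far would be $0 + $1226.05 = $1226.05, below the $3550 cap — no reduction.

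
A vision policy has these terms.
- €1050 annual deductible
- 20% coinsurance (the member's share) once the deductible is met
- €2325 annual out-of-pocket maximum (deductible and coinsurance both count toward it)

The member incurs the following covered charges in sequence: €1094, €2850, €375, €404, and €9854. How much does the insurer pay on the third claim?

€300

Claim 1 — €1094: deductible takes €1050, €44 remains; member's 20% is €8.80. Member owes €1058.80 (running OOP €1058.80). Plan pays €1094 − €1058.80 = €35.20.
Claim 2 — €2850: 20% coinsurance on €2850 = €570. Member pays €570; OOP now €1628.80. Plan pays €2850 − €570 = €2280.
Claim 3 — €375: deductible met; 20% of €375 = €75. Cost to member: €75. OOP to date €1703.80. Plan pays €375 − €75 = €300.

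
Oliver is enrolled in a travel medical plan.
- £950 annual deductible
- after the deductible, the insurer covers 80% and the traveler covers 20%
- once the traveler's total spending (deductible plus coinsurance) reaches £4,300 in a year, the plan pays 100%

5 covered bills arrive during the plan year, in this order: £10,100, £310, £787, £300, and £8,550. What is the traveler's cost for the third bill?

£157.40

Bill 1, £10,100: £950 to deductible, leaving £9,150; 20% of £9,150 = £1,830. Traveler pays £2,780; OOP now £2,780.
Bill 2, £310: deductible already satisfied, so traveler's share is 20% × £310 = £62. Traveler owes £62 (running OOP £2,842).
Bill 3, £787: deductible already satisfied, so traveler's share is 20% × £787 = £157.40. Cost to traveler: £157.40. OOP to date £2,999.40.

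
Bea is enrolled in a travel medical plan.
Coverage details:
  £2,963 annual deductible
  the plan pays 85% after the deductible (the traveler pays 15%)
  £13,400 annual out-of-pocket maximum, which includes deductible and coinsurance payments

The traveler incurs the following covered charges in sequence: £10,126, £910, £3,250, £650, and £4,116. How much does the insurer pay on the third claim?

Claim 1 (£10,126): deductible takes £2,963, £7,163 remains; traveler's 15% is £1,074.45. Cost to traveler: £4,037.45. OOP to date £4,037.45. Plan pays £10,126 − £4,037.45 = £6,088.55.
Claim 2 (£910): 15% coinsurance on £910 = £136.50. Cost to traveler: £136.50. OOP to date £4,173.95. Insurer: £910 − £136.50 = £773.50.
Claim 3 (£3,250): deductible met; 15% of £3,250 = £487.50. Traveler pays £487.50; OOP now £4,661.45. Plan pays £3,250 − £487.50 = £2,762.50.

£2,762.50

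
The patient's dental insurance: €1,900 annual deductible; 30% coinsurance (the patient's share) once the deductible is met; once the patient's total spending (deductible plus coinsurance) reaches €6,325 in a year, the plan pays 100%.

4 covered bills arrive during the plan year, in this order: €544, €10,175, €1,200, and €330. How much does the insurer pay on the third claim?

€840

#1 (€544): fully absorbed by the deductible. Patient pays €544; OOP now €544. Plan pays €544 − €544 = €0.
#2 (€10,175): €1,356 finishes the deductible; €8,819 goes to coinsurance; patient's 30% is €2,645.70. Cost to patient: €4,001.70. OOP to date €4,545.70. Insurer: €10,175 − €4,001.70 = €6,173.30.
#3 (€1,200): 30% coinsurance on €1,200 = €360. Cost to patient: €360. OOP to date €4,905.70. Insurer: €1,200 − €360 = €840.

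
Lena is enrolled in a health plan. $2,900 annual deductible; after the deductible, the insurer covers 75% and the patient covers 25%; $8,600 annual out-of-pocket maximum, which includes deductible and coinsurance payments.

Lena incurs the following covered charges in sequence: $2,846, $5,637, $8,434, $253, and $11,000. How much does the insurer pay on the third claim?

$6,325.50

Claim 1 ($2,846): entire amount goes to the deductible. Patient owes $2,846 (running OOP $2,846). Plan pays $2,846 − $2,846 = $0.
Claim 2 ($5,637): $54 finishes the deductible; $5,583 goes to coinsurance; patient's 25% is $1,395.75. Patient owes $1,449.75 (running OOP $4,295.75). Plan pays $5,637 − $1,449.75 = $4,187.25.
Claim 3 ($8,434): 25% coinsurance on $8,434 = $2,108.50. Patient pays $2,108.50; OOP now $6,404.25. Plan pays $8,434 − $2,108.50 = $6,325.50.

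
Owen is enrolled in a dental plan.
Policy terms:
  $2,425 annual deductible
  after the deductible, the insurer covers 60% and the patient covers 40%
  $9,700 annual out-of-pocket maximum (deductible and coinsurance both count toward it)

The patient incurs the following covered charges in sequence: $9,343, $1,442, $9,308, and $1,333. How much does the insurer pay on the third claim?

$5,584.80

Claim 1 ($9,343): $2,425 finishes the deductible; $6,918 goes to coinsurance; 40% of $6,918 = $2,767.20. Patient owes $5,192.20 (running OOP $5,192.20). Plan pays $9,343 − $5,192.20 = $4,150.80.
Claim 2 ($1,442): deductible met; 40% of $1,442 = $576.80. Cost to patient: $576.80. OOP to date $5,769. Insurer: $1,442 − $576.80 = $865.20.
Claim 3 ($9,308): deductible already satisfied, so patient's share is 40% × $9,308 = $3,723.20. Patient owes $3,723.20 (running OOP $9,492.20). Plan pays $9,308 − $3,723.20 = $5,584.80.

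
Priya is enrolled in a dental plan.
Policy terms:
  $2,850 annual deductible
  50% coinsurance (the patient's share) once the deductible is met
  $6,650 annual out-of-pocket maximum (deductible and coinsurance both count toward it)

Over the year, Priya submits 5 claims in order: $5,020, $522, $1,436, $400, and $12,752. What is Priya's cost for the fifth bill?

Bill 1, $5,020: deductible takes $2,850, $2,170 remains; 50% of $2,170 = $1,085. Patient owes $3,935 (running OOP $3,935).
Bill 2, $522: 50% coinsurance on $522 = $261. Cost to patient: $261. OOP to date $4,196.
Bill 3, $1,436: deductible already satisfied, so patient's share is 50% × $1,436 = $718. Patient owes $718 (running OOP $4,914).
Bill 4, $400: deductible already satisfied, so patient's share is 50% × $400 = $200. Cost to patient: $200. OOP to date $5,114.
Bill 5, $12,752: 50% coinsurance on $12,752 = $6,376. OOP would hit $11,490 > $6,650, so the cap limits the patient to $6,650 − $5,114 = $1,536.

$1,536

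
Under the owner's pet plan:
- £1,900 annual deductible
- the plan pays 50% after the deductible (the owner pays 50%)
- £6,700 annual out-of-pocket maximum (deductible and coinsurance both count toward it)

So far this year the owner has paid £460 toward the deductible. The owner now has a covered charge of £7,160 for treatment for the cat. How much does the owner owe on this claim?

£4,300

Remaining deductible: £1,900 − £460 = £1,440.
That leaves £7,160 − £1,440 = £5,720 for coinsurance.
50% of £5,720 = £2,860 falls to the owner.
Owner responsibility before any cap: £1,440 + £2,860 = £4,300.
Year-to-date out-of-pocket becomes £460 + £4,300 = £4,760, still under the £6,700 maximum, so no cap applies.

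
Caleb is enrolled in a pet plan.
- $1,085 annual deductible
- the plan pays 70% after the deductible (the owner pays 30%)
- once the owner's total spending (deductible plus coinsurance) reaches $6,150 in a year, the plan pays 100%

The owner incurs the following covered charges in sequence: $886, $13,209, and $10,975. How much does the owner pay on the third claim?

Claim 1 ($886): fully absorbed by the deductible. Owner owes $886 (running OOP $886).
Claim 2 ($13,209): $199 to deductible, leaving $13,010; owner's 30% is $3,903. Cost to owner: $4,102. OOP to date $4,988.
Claim 3 ($10,975): deductible met; 30% of $10,975 = $3,292.50. That would push OOP to $8,280.50, over the $6,150 cap, so owner pays $6,150 − $4,988 = $1,162.

$1,162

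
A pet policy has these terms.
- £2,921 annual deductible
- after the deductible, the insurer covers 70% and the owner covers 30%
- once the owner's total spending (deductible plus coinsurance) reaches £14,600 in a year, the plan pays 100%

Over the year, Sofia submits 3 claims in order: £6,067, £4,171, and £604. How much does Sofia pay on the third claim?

Bill 1, £6,067: £2,921 to deductible, leaving £3,146; 30% of £3,146 = £943.80. Cost to owner: £3,864.80. OOP to date £3,864.80.
Bill 2, £4,171: deductible already satisfied, so owner's share is 30% × £4,171 = £1,251.30. Owner pays £1,251.30; OOP now £5,116.10.
Bill 3, £604: 30% coinsurance on £604 = £181.20. Owner owes £181.20 (running OOP £5,297.30).

£181.20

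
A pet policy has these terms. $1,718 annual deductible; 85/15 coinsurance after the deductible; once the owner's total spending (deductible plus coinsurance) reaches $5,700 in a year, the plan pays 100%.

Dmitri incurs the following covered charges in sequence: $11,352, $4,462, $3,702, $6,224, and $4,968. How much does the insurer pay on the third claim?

$3,146.70

Claim 1 — $11,352: $1,718 to deductible, leaving $9,634; coinsurance $9,634 × 15% = $1,445.10. Owner owes $3,163.10 (running OOP $3,163.10). Plan pays $11,352 − $3,163.10 = $8,188.90.
Claim 2 — $4,462: deductible met; 15% of $4,462 = $669.30. Cost to owner: $669.30. OOP to date $3,832.40. Plan pays $4,462 − $669.30 = $3,792.70.
Claim 3 — $3,702: 15% coinsurance on $3,702 = $555.30. Owner owes $555.30 (running OOP $4,387.70). Insurer: $3,702 − $555.30 = $3,146.70.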